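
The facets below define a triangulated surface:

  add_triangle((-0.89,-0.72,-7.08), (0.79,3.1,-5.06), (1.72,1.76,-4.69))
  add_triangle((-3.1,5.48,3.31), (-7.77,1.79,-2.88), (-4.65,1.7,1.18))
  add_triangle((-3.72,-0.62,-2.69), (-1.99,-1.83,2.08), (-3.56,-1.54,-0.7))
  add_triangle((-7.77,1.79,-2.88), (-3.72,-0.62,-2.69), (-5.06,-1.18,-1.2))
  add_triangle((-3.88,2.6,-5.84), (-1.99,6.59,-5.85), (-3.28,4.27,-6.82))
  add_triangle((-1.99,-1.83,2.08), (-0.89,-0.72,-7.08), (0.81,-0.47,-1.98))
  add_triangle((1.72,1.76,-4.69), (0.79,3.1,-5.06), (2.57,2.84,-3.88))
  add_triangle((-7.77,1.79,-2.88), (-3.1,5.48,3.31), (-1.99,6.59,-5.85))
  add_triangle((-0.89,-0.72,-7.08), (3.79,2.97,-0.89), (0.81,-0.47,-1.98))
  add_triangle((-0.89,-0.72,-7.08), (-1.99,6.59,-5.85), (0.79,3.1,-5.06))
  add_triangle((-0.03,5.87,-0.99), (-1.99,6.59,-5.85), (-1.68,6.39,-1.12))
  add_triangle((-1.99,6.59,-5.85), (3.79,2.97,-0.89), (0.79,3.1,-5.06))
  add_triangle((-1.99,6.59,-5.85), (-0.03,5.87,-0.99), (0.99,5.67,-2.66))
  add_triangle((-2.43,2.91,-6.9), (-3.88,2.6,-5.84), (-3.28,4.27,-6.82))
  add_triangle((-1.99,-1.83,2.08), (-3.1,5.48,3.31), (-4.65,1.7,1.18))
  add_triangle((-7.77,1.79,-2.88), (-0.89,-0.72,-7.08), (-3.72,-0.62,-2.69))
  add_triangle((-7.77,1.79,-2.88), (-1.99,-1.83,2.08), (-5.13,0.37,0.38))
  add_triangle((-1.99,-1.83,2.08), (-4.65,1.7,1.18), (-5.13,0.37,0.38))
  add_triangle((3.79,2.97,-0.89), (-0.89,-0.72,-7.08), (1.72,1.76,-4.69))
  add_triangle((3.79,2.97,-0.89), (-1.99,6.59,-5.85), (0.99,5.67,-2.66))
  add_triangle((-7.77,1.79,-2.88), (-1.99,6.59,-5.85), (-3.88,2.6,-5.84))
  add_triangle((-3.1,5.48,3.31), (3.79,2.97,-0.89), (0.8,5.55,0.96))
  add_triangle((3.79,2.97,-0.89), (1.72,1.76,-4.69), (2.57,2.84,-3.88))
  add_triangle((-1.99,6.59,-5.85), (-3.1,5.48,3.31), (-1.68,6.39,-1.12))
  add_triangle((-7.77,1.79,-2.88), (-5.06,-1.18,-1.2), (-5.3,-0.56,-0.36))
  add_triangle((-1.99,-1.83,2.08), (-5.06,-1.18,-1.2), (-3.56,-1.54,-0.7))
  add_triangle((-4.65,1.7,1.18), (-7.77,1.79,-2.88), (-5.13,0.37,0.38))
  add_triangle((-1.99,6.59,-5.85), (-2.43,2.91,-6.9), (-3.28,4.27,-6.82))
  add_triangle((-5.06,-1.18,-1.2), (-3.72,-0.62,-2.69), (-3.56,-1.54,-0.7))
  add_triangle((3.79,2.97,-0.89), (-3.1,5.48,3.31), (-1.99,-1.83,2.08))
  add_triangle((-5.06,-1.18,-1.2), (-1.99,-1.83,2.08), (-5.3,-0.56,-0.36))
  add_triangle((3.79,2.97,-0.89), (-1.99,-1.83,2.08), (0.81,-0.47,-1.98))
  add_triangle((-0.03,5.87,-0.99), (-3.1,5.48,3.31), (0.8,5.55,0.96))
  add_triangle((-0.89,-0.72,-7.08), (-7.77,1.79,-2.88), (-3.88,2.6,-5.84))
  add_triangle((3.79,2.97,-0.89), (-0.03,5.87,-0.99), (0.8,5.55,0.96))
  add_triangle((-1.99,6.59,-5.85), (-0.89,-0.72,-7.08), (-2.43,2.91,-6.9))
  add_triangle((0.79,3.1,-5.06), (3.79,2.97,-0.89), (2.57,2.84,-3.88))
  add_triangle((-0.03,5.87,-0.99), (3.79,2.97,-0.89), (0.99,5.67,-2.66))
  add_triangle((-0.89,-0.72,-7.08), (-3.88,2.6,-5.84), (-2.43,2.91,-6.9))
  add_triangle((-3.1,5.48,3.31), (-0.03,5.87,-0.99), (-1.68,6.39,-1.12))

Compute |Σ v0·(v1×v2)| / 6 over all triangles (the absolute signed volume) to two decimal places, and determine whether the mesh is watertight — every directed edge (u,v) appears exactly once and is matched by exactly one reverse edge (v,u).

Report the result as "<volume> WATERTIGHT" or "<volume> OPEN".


Per-triangle v0·(v1×v2)/6:
  t1: +6.0865
  t2: +14.2893
  t3: -0.3243
  t4: +5.2749
  t5: +2.5758
  t6: +3.2646
  t7: +2.2298
  t8: +66.9589
  t9: +5.0610
  t10: +17.4417
  t11: +7.5560
  t12: +15.1926
  t13: +7.9847
  t14: +2.7840
  t15: +10.3071
  t16: +11.3403
  t17: +3.7991
  t18: +3.6647
  t19: +1.9586
  t20: +7.0337
  t21: +23.6567
  t22: +2.2947
  t23: +1.3834
  t24: +9.4672
  t25: +3.3159
  t26: +1.3614
  t27: +4.9102
  t28: +4.2762
  t29: +1.0520
  t30: +8.4983
  t31: +2.4880
  t32: +1.4313
  t33: +9.1299
  t34: +20.1872
  t35: +7.3737
  t36: +7.9013
  t37: +2.5912
  t38: +5.9546
  t39: +7.5179
  t40: +6.9512
Σ = +326.2215 → |volume| = 326.22

Directed edges: 120 total; 6 unmatched, e.g. (-3.72,-0.62,-2.69)→(-1.99,-1.83,2.08) → open.

326.22 OPEN


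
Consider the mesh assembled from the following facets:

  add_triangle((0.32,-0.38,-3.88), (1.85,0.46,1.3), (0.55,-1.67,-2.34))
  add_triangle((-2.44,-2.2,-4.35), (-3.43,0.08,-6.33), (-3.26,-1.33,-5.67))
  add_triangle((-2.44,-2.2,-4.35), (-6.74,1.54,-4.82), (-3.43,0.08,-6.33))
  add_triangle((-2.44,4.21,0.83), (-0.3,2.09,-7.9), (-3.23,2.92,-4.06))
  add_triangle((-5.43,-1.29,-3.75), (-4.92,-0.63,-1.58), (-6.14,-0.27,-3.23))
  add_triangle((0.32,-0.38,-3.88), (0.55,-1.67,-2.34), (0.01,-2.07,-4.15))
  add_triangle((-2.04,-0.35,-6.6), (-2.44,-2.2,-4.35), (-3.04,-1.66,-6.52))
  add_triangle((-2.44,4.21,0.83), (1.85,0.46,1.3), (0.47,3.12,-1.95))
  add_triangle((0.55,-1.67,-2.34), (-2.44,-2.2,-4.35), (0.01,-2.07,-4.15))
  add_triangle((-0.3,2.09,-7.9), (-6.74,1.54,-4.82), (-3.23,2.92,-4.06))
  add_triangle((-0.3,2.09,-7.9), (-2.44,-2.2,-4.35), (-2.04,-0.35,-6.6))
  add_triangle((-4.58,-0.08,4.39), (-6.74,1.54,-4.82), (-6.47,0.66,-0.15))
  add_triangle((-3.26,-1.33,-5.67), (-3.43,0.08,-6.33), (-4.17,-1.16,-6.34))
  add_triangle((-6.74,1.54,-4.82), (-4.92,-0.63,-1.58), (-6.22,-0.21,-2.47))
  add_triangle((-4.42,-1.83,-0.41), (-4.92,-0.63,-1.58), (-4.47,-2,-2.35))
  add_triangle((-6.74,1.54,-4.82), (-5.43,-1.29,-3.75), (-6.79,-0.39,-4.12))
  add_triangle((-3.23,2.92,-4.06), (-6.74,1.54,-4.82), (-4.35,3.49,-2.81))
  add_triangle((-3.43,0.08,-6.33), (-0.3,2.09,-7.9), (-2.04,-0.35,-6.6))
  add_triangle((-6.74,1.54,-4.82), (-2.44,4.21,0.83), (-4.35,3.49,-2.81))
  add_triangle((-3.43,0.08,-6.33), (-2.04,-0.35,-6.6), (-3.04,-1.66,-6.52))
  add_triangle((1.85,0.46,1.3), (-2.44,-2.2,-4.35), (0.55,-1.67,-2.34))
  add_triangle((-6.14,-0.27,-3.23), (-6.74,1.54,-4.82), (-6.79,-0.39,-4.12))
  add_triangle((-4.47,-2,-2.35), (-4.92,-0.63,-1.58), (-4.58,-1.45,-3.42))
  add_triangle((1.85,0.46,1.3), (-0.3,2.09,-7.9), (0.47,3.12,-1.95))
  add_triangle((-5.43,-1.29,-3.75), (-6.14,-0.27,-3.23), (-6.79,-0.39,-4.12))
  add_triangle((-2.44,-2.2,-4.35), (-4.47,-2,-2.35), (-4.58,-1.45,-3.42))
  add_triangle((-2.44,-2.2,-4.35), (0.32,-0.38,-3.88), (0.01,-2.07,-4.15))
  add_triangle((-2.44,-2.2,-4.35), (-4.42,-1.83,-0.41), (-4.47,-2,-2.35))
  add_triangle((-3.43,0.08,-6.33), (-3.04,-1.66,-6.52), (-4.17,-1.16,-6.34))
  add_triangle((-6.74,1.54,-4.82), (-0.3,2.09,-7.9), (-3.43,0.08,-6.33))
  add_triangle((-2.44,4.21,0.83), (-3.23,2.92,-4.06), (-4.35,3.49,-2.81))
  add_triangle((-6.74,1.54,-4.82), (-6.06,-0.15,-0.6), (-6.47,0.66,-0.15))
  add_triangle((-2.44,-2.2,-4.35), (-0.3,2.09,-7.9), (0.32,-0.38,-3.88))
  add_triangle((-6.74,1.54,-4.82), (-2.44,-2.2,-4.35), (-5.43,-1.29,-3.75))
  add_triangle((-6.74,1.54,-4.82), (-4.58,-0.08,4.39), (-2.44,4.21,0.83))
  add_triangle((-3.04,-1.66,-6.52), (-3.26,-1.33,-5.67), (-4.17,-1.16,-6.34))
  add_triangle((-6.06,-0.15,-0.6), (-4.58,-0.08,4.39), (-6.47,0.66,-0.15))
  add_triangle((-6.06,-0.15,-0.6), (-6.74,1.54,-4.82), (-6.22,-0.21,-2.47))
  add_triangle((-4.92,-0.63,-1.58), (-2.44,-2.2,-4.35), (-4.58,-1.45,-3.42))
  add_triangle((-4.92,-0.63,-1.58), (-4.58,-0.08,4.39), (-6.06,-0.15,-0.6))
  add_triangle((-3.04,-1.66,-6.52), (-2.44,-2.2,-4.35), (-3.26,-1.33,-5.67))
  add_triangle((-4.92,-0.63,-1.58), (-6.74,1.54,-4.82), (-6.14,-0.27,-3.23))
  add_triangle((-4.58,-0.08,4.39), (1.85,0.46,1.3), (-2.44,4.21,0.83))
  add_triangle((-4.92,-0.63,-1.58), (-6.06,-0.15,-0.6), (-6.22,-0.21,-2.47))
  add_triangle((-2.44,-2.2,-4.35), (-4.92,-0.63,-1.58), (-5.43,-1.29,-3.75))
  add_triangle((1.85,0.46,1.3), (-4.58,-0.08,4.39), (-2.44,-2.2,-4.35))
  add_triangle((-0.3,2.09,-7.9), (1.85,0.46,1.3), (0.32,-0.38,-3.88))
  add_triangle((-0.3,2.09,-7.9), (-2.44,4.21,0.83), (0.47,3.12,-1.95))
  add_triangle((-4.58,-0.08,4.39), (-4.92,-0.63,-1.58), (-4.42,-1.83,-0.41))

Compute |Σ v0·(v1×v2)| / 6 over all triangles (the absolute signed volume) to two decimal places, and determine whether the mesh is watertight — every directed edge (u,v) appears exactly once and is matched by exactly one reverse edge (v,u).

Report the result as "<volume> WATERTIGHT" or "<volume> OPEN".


Per-triangle v0·(v1×v2)/6:
  t1: +1.9004
  t2: -0.3238
  t3: +9.9504
  t4: +11.9322
  t5: +1.4628
  t6: +0.6936
  t7: +0.6362
  t8: +5.7428
  t9: +0.8636
  t10: +14.8637
  t11: +1.6164
  t12: +1.3811
  t13: -0.8408
  t14: +0.3459
  t15: +2.1296
  t16: +1.8012
  t17: +5.6446
  t18: +5.0458
  t19: +5.9856
  t20: +2.5987
  t21: -0.1287
  t22: +1.1492
  t23: +1.6342
  t24: +5.5980
  t25: +0.5060
  t26: +2.2050
  t27: +2.6296
  t28: +1.2427
  t29: +1.9953
  t30: +14.8793
  t31: +3.7959
  t32: +4.2856
  t33: +6.2745
  t34: +7.8182
  t35: +34.7088
  t36: +0.1543
  t37: +3.9956
  t38: +3.4314
  t39: -0.4916
  t40: +2.4493
  t41: +0.7825
  t42: +1.3552
  t43: +10.4689
  t44: +0.8899
  t45: +1.3661
  t46: +2.8774
  t47: +3.8292
  t48: +11.6473
  t49: +6.4939
Σ = +211.2732 → |volume| = 211.27

Directed edges: 147 total; 3 unmatched, e.g. (-2.44,-2.2,-4.35)→(-4.42,-1.83,-0.41) → open.

211.27 OPEN


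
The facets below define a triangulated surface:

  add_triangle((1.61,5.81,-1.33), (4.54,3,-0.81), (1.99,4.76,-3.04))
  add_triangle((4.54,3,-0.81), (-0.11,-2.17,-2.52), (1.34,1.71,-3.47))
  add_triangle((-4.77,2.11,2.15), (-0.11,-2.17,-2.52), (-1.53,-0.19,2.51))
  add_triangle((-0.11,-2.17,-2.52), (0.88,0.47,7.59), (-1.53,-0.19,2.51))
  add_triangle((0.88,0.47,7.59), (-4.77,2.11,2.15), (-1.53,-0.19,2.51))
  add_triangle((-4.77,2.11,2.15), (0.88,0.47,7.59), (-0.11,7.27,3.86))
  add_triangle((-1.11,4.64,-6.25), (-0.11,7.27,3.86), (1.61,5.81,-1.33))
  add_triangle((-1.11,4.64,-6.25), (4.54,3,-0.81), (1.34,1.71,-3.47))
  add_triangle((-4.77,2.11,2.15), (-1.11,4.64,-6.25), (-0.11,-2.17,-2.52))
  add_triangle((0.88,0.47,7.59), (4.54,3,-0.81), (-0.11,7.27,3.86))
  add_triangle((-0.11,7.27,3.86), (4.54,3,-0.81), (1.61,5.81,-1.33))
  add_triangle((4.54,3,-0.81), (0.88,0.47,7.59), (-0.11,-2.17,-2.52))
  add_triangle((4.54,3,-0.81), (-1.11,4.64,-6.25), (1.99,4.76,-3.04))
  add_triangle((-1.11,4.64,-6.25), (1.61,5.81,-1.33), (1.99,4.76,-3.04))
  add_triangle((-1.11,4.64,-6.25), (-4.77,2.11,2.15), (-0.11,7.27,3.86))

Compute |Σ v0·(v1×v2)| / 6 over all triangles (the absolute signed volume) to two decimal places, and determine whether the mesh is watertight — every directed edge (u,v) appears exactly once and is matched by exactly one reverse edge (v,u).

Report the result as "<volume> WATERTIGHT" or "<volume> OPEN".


Per-triangle v0·(v1×v2)/6:
  t1: +6.9241
  t2: +6.7118
  t3: +4.9815
  t4: +4.7189
  t5: +6.7471
  t6: +43.2481
  t7: +23.4886
  t8: +9.1138
  t9: +20.3821
  t10: +43.3661
  t11: +19.5852
  t12: +12.5085
  t13: +5.8915
  t14: +7.8953
  t15: +51.3218
Σ = +266.8845 → |volume| = 266.88

Directed edges: 45 total; 3 unmatched, e.g. (-0.11,-2.17,-2.52)→(1.34,1.71,-3.47) → open.

266.88 OPEN


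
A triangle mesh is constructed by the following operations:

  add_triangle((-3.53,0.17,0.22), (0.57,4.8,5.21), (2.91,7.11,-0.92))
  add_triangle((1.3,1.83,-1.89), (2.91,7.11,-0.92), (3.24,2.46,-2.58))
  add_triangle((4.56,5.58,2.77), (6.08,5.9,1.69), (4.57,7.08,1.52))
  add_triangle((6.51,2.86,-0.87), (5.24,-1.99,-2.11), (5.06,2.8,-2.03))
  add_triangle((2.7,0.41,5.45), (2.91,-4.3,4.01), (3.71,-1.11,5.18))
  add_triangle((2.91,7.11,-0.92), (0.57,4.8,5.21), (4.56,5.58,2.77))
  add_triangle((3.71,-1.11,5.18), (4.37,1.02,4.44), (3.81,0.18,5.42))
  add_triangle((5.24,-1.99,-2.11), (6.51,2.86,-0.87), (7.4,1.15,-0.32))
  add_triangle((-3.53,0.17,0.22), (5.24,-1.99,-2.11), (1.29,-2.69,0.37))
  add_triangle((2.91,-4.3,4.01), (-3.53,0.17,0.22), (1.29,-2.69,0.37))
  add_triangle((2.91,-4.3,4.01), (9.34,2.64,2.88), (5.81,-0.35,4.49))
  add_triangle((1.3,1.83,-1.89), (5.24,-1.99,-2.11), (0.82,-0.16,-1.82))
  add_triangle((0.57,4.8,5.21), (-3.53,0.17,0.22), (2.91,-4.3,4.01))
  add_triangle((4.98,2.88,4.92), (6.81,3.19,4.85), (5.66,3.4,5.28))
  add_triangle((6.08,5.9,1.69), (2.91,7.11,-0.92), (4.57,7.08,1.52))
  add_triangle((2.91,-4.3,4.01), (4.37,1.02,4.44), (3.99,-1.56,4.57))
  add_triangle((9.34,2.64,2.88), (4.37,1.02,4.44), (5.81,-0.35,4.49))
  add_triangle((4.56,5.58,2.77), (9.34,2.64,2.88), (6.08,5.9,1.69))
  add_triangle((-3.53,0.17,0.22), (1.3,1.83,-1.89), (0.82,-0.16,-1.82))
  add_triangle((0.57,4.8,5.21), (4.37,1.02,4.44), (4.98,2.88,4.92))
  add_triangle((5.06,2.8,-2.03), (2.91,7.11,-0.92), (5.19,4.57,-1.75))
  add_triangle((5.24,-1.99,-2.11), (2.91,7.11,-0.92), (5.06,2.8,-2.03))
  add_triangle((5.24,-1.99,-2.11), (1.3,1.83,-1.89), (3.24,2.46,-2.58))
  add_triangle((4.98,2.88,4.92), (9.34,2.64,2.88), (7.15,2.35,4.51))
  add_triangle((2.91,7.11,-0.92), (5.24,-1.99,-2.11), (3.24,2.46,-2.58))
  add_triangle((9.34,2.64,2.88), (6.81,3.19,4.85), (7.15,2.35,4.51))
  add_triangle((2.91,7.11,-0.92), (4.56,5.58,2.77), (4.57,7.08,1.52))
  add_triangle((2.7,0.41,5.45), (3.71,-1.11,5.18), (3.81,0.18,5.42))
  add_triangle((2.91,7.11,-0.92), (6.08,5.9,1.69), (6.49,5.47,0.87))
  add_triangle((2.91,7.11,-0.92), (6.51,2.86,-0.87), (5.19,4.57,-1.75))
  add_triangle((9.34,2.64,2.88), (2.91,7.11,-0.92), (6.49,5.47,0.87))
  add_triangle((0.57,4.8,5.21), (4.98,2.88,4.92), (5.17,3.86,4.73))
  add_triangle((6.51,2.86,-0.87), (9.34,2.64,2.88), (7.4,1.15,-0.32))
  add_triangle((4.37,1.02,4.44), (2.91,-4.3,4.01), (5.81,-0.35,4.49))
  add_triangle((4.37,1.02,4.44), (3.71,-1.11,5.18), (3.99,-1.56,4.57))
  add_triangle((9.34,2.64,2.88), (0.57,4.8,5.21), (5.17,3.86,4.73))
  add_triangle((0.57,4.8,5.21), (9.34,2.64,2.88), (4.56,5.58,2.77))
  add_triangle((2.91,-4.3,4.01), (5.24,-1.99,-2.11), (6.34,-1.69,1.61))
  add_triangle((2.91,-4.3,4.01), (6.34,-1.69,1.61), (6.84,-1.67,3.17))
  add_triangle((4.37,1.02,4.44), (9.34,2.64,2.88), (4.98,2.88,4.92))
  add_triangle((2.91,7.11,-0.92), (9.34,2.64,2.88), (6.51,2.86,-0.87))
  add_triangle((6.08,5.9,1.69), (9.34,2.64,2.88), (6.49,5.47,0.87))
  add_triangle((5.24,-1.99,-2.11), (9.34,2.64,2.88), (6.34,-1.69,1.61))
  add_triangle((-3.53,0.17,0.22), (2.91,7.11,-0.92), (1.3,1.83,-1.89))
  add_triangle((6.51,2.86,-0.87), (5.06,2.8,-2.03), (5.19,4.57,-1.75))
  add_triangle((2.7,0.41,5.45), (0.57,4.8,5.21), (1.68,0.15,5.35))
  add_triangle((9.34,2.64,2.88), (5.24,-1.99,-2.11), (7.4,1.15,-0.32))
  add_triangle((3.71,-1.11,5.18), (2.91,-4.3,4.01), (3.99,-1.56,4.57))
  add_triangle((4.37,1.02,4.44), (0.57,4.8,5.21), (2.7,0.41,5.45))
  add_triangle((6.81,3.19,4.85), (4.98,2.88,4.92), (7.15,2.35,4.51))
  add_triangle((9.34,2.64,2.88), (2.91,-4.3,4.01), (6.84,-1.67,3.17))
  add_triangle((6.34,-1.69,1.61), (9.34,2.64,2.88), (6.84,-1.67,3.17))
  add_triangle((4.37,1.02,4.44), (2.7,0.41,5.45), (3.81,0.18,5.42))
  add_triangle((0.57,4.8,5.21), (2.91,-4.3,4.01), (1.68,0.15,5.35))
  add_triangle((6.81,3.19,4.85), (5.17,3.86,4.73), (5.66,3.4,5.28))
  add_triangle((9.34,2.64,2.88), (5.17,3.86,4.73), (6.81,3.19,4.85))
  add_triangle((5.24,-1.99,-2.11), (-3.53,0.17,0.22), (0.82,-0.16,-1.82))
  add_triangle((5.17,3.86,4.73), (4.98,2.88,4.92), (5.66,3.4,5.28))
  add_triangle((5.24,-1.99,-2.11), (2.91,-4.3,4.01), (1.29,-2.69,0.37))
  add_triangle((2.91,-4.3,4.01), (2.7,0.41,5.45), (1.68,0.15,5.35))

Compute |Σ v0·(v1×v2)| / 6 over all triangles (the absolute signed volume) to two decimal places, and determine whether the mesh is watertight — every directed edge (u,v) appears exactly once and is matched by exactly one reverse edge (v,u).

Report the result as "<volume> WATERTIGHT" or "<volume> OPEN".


373.39 WATERTIGHT

Per-triangle v0·(v1×v2)/6:
  t1: +24.4726
  t2: +2.8981
  t3: +3.7353
  t4: +7.1870
  t5: +3.5229
  t6: +21.4990
  t7: +1.5005
  t8: +6.3288
  t9: +3.2177
  t10: +5.3778
  t11: +11.8647
  t12: +2.8427
  t13: +24.7419
  t14: +0.3912
  t15: +5.7189
  t16: -0.0398
  t17: +8.6866
  t18: +10.1122
  t19: +2.0979
  t20: +6.2683
  t21: +1.1862
  t22: -0.9843
  t23: +1.8162
  t24: -3.5503
  t25: +9.9615
  t26: +3.1314
  t27: +0.3490
  t28: +1.2957
  t29: +5.5068
  t30: +5.3646
  t31: -0.7868
  t32: +4.7574
  t33: +8.3485
  t34: +6.4335
  t35: +1.8168
  t36: +3.8469
  t37: +23.7786
  t38: +14.8635
  t39: +5.8664
  t40: +8.2218
  t41: +25.2770
  t42: +6.3174
  t43: +18.3311
  t44: +6.8937
  t45: +2.7022
  t46: +4.3469
  t47: +8.5971
  t48: +2.1105
  t49: +9.9432
  t50: +1.1960
  t51: +9.0003
  t52: +7.6852
  t53: +1.1499
  t54: -2.6561
  t55: +1.1483
  t56: +4.0932
  t57: +1.6819
  t58: +0.1855
  t59: +7.4746
  t60: +4.2681
Σ = +373.3938 → |volume| = 373.39

Directed edges: 180 total, each appears once with its reverse present → watertight.


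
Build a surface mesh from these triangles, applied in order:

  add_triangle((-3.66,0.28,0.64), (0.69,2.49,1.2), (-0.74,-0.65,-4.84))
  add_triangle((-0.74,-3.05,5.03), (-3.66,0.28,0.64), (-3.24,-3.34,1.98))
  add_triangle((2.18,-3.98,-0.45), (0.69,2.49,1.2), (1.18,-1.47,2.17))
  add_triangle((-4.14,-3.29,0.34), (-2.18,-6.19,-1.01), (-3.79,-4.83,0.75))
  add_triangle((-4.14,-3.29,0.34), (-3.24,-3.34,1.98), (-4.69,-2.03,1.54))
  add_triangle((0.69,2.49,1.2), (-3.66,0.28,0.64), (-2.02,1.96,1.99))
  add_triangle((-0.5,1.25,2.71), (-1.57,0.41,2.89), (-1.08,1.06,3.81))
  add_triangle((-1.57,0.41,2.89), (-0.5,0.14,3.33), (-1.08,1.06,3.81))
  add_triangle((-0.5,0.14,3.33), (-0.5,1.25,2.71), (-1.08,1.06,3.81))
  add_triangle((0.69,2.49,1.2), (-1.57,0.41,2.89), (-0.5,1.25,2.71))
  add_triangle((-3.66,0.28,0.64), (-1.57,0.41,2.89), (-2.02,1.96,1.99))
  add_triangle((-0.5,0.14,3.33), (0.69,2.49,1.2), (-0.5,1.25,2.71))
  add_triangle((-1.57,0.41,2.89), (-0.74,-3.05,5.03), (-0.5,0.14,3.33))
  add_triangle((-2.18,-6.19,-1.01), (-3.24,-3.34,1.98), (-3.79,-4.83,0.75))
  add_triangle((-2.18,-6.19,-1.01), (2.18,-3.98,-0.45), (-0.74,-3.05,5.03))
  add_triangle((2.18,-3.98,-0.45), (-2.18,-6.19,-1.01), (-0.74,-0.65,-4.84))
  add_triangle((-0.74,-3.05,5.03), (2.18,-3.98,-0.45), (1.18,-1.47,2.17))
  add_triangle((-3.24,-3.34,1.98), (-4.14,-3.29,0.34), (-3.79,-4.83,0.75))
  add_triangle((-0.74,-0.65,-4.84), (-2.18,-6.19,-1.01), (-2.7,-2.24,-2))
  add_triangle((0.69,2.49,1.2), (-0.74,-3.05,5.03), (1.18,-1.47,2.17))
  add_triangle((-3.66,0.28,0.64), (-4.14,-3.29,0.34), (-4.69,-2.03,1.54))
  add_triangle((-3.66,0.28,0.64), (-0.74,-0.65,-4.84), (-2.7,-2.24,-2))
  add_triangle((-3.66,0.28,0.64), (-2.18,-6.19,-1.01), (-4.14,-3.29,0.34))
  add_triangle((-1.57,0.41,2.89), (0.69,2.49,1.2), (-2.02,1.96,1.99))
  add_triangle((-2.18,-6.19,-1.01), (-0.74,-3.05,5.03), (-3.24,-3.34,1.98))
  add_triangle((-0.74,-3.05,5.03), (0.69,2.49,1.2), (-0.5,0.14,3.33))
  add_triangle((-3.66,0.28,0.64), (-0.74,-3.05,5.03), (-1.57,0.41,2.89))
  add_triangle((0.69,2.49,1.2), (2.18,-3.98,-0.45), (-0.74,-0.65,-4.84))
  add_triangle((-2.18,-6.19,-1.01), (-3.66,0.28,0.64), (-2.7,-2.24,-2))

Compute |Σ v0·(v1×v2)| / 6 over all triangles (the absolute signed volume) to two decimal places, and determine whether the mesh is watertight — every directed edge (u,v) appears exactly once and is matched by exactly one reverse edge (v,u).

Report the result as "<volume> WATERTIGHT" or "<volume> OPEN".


Per-triangle v0·(v1×v2)/6:
  t1: +7.1388
  t2: +8.0469
  t3: +2.9545
  t4: +2.8411
  t5: +2.6167
  t6: +1.0843
  t7: +0.1694
  t8: +0.4860
  t9: +0.2738
  t10: +0.5269
  t11: +2.5911
  t12: +0.6747
  t13: +2.0540
  t14: +2.1669
  t15: +20.3565
  t16: +17.3873
  t17: +5.0720
  t18: +1.9185
  t19: +8.4718
  t20: +4.1562
  t21: +2.1433
  t22: +6.3508
  t23: +1.5720
  t24: +2.1335
  t25: +12.6392
  t26: +1.5958
  t27: +5.8230
  t28: +5.8261
  t29: +7.5098
Σ = +136.5807 → |volume| = 136.58

Directed edges: 87 total; 3 unmatched, e.g. (-3.66,0.28,0.64)→(-3.24,-3.34,1.98) → open.

136.58 OPEN


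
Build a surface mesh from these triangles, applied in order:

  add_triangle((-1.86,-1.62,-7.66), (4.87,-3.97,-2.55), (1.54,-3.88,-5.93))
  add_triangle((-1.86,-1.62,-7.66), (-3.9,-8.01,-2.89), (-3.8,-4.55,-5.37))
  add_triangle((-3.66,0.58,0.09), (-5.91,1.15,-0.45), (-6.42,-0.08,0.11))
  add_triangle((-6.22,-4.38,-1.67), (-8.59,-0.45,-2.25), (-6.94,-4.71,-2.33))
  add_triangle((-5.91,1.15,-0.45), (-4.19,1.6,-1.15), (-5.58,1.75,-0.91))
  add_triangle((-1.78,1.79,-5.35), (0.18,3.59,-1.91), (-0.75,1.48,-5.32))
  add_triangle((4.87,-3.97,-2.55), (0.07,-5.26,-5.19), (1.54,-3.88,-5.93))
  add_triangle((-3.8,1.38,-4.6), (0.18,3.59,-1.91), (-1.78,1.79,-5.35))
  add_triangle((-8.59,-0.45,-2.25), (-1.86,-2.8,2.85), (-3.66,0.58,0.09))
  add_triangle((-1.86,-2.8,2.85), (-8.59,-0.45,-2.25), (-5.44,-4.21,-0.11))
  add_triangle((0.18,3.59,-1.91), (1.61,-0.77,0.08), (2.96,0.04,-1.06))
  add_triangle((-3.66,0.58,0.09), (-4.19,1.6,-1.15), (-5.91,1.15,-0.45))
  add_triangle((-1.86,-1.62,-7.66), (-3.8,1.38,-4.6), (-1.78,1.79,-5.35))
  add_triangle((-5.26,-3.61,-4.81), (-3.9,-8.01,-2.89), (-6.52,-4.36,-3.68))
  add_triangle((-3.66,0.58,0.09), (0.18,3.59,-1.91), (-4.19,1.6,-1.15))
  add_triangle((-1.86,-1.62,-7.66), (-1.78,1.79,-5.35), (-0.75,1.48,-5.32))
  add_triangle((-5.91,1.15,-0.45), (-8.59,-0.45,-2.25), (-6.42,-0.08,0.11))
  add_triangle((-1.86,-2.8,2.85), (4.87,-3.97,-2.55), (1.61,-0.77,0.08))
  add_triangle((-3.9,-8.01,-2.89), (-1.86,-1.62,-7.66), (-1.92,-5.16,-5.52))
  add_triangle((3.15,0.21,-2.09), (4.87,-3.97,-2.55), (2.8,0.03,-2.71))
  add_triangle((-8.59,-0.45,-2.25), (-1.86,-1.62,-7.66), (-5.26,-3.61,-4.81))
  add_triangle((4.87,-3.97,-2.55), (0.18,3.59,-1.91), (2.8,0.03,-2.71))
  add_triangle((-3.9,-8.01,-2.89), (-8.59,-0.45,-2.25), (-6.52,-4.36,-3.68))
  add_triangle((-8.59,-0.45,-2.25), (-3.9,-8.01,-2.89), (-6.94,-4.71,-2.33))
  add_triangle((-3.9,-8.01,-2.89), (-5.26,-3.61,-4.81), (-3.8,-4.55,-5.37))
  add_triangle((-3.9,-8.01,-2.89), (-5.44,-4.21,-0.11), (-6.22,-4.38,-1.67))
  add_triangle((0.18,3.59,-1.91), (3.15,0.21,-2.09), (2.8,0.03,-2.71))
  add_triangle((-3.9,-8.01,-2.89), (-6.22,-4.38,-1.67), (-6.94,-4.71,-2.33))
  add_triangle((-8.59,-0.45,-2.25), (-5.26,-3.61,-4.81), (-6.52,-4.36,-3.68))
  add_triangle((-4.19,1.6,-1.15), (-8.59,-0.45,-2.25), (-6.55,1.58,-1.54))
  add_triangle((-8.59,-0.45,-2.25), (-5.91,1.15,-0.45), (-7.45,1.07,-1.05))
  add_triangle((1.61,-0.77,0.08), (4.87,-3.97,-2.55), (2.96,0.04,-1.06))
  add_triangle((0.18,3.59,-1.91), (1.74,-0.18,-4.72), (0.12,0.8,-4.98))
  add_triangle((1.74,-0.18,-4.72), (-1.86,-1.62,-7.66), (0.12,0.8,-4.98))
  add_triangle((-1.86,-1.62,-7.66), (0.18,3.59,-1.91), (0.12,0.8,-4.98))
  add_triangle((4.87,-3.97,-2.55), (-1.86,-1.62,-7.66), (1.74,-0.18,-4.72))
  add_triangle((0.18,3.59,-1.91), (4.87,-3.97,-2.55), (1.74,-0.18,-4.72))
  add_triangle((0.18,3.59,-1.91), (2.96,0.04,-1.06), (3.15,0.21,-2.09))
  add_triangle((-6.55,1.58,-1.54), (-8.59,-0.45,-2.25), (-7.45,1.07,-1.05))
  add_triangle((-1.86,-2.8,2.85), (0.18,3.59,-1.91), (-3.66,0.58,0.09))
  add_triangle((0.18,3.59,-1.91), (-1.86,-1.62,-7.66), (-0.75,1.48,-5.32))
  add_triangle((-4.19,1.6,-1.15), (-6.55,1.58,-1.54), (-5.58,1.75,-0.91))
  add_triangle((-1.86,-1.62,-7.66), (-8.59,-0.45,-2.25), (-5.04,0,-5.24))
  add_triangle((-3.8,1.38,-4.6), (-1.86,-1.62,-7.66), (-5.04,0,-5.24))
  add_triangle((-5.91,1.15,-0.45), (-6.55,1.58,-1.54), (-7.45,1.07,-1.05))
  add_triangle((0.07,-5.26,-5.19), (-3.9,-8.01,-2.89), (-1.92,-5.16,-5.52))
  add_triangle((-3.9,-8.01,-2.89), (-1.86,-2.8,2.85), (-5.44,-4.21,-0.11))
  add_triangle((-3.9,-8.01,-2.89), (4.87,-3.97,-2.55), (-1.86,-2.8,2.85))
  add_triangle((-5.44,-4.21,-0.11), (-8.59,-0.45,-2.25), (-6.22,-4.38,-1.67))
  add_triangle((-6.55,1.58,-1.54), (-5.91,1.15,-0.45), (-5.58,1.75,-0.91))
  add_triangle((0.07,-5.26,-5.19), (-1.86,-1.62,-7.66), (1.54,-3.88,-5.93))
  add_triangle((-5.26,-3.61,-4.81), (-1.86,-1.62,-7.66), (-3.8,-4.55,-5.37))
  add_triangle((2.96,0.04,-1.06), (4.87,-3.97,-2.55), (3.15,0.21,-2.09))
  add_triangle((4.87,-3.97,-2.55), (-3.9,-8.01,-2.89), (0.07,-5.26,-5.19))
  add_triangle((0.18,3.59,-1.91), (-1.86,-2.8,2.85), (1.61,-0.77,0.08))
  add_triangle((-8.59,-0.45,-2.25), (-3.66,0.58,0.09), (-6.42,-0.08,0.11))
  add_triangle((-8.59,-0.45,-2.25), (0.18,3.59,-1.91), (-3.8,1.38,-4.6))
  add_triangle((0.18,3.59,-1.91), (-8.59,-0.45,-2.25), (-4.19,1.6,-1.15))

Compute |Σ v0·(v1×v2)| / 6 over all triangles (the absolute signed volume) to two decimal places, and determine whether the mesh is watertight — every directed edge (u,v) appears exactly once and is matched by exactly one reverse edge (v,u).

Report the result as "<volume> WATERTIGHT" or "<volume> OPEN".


388.79 OPEN

Per-triangle v0·(v1×v2)/6:
  t1: +5.3501
  t2: +9.6363
  t3: +0.4047
  t4: +2.7191
  t5: -0.1687
  t6: +2.9021
  t7: +10.6592
  t8: +5.8561
  t9: +7.7446
  t10: +13.6651
  t11: +0.4411
  t12: +0.1768
  t13: +8.5624
  t14: +10.7387
  t15: +1.6778
  t16: +3.6202
  t17: +3.3409
  t18: +4.0597
  t19: +10.8270
  t20: +1.9775
  t21: +26.7601
  t22: -0.3645
  t23: +11.2902
  t24: +5.9030
  t25: +10.0122
  t26: +8.0943
  t27: +1.7481
  t28: +2.8847
  t29: +10.3310
  t30: +0.6021
  t31: +0.4119
  t32: +1.6220
  t33: +4.5360
  t34: +5.4398
  t35: +5.2546
  t36: +18.3748
  t37: +9.7272
  t38: +1.5501
  t39: +2.1146
  t40: +2.5925
  t41: -0.6215
  t42: +0.3313
  t43: +11.2558
  t44: +7.5212
  t45: +0.5346
  t46: +10.2460
  t47: +16.5368
  t48: +34.3174
  t49: +7.8612
  t50: +0.5353
  t51: +11.3758
  t52: +9.5748
  t53: +1.9818
  t54: +25.9740
  t55: +1.0026
  t56: -1.5947
  t57: +14.0536
  t58: +4.8291
Σ = +388.7908 → |volume| = 388.79

Directed edges: 174 total; 6 unmatched, e.g. (-1.86,-1.62,-7.66)→(-1.92,-5.16,-5.52) → open.


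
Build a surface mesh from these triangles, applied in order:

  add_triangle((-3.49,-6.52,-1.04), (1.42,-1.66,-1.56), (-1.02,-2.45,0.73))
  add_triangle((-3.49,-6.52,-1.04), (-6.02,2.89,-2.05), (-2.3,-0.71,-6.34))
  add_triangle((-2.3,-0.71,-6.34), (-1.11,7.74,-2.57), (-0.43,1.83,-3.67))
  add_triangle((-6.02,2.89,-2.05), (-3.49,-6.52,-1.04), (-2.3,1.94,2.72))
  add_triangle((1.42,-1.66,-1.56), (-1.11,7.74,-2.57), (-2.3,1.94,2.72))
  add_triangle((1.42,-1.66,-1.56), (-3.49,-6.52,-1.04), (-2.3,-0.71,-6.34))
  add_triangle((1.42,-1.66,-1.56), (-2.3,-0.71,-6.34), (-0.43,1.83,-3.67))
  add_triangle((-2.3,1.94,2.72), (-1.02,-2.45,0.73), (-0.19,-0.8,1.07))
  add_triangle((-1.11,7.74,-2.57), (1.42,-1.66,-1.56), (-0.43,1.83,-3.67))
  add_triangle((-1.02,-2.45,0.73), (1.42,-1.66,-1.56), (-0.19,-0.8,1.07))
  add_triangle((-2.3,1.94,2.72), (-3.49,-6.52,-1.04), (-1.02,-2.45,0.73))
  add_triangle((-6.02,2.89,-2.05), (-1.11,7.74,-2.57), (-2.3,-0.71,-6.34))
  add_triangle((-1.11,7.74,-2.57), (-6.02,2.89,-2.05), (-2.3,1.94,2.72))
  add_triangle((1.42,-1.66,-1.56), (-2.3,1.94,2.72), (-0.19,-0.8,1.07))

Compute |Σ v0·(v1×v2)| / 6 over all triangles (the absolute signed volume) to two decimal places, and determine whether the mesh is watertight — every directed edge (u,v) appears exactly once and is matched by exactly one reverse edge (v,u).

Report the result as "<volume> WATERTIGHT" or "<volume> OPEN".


193.52 WATERTIGHT

Per-triangle v0·(v1×v2)/6:
  t1: +3.2218
  t2: +45.9622
  t3: +8.0669
  t4: +28.9306
  t5: -0.3769
  t6: +18.3229
  t7: +6.1173
  t8: +1.2480
  t9: +5.1255
  t10: +0.8369
  t11: +4.8294
  t12: +44.1718
  t13: +27.1706
  t14: -0.1059
Σ = +193.5213 → |volume| = 193.52

Directed edges: 42 total, each appears once with its reverse present → watertight.


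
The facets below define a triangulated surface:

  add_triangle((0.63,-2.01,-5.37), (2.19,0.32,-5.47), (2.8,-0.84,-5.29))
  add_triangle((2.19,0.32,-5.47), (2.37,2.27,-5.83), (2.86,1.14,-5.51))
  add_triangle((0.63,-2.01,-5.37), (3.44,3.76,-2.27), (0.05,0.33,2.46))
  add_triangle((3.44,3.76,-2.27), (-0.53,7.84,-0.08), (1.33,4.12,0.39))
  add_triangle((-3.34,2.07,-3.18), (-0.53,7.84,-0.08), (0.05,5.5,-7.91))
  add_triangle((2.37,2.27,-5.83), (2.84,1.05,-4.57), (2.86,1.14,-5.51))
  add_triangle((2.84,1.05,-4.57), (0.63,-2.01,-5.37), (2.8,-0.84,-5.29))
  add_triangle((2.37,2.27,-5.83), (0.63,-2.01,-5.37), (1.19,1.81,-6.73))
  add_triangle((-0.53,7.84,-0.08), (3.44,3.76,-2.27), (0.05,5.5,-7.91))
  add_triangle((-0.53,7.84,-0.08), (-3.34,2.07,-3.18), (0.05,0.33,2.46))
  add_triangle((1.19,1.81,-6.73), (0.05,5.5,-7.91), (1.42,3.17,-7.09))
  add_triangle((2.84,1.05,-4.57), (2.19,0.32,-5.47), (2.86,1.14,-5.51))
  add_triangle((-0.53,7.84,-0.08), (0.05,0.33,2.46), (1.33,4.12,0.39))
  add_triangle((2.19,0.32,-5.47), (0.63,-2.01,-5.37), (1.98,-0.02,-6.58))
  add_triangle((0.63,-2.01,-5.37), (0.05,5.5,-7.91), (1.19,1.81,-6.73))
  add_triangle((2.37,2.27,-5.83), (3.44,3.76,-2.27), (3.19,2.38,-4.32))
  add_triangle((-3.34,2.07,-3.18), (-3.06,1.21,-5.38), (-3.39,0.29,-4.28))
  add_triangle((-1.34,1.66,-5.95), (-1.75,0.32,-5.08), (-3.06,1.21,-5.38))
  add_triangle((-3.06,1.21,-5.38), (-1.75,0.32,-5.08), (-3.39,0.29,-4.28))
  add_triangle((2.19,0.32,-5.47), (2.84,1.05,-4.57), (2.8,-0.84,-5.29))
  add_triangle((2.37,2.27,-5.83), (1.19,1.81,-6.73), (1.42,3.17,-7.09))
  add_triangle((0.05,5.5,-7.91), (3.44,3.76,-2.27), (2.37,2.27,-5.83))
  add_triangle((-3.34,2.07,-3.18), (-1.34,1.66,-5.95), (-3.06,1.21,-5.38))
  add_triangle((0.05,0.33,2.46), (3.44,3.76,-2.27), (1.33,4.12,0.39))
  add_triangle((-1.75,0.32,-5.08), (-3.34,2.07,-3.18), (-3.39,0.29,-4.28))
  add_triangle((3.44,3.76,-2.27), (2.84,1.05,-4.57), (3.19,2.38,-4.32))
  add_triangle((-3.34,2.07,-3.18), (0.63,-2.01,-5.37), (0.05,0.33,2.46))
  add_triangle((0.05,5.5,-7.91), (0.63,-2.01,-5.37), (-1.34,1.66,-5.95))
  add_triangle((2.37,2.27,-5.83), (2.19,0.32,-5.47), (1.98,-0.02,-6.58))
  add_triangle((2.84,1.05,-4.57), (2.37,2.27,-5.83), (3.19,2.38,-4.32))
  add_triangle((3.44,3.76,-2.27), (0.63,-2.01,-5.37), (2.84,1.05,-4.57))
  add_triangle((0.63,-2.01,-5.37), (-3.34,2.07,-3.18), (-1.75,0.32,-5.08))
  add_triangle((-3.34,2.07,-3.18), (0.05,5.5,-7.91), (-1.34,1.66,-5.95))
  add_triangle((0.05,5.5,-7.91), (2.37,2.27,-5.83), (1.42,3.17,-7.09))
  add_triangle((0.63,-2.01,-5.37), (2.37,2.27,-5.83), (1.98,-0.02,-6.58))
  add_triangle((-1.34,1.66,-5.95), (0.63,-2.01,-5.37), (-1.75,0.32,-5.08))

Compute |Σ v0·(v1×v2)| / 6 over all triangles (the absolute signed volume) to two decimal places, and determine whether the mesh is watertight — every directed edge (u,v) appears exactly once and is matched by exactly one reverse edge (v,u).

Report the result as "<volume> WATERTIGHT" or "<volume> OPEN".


176.23 WATERTIGHT

Per-triangle v0·(v1×v2)/6:
  t1: +3.0380
  t2: +1.1233
  t3: +3.0750
  t4: +6.7759
  t5: +34.5814
  t6: +0.5201
  t7: -3.0339
  t8: +4.9369
  t9: +36.6812
  t10: +10.0019
  t11: +2.5401
  t12: +0.2865
  t13: +5.1367
  t14: +0.8255
  t15: +6.4341
  t16: +2.3000
  t17: +2.0845
  t18: +1.8364
  t19: +1.3920
  t20: +1.5454
  t21: +1.7664
  t22: +14.7660
  t23: +2.9252
  t24: +3.6108
  t25: -2.9936
  t26: +0.8980
  t27: +0.9753
  t28: +12.3783
  t29: +1.1376
  t30: +1.6823
  t31: -1.6637
  t32: +0.5369
  t33: +10.7169
  t34: +2.1792
  t35: +1.1274
  t36: +4.1095
Σ = +176.2334 → |volume| = 176.23

Directed edges: 108 total, each appears once with its reverse present → watertight.


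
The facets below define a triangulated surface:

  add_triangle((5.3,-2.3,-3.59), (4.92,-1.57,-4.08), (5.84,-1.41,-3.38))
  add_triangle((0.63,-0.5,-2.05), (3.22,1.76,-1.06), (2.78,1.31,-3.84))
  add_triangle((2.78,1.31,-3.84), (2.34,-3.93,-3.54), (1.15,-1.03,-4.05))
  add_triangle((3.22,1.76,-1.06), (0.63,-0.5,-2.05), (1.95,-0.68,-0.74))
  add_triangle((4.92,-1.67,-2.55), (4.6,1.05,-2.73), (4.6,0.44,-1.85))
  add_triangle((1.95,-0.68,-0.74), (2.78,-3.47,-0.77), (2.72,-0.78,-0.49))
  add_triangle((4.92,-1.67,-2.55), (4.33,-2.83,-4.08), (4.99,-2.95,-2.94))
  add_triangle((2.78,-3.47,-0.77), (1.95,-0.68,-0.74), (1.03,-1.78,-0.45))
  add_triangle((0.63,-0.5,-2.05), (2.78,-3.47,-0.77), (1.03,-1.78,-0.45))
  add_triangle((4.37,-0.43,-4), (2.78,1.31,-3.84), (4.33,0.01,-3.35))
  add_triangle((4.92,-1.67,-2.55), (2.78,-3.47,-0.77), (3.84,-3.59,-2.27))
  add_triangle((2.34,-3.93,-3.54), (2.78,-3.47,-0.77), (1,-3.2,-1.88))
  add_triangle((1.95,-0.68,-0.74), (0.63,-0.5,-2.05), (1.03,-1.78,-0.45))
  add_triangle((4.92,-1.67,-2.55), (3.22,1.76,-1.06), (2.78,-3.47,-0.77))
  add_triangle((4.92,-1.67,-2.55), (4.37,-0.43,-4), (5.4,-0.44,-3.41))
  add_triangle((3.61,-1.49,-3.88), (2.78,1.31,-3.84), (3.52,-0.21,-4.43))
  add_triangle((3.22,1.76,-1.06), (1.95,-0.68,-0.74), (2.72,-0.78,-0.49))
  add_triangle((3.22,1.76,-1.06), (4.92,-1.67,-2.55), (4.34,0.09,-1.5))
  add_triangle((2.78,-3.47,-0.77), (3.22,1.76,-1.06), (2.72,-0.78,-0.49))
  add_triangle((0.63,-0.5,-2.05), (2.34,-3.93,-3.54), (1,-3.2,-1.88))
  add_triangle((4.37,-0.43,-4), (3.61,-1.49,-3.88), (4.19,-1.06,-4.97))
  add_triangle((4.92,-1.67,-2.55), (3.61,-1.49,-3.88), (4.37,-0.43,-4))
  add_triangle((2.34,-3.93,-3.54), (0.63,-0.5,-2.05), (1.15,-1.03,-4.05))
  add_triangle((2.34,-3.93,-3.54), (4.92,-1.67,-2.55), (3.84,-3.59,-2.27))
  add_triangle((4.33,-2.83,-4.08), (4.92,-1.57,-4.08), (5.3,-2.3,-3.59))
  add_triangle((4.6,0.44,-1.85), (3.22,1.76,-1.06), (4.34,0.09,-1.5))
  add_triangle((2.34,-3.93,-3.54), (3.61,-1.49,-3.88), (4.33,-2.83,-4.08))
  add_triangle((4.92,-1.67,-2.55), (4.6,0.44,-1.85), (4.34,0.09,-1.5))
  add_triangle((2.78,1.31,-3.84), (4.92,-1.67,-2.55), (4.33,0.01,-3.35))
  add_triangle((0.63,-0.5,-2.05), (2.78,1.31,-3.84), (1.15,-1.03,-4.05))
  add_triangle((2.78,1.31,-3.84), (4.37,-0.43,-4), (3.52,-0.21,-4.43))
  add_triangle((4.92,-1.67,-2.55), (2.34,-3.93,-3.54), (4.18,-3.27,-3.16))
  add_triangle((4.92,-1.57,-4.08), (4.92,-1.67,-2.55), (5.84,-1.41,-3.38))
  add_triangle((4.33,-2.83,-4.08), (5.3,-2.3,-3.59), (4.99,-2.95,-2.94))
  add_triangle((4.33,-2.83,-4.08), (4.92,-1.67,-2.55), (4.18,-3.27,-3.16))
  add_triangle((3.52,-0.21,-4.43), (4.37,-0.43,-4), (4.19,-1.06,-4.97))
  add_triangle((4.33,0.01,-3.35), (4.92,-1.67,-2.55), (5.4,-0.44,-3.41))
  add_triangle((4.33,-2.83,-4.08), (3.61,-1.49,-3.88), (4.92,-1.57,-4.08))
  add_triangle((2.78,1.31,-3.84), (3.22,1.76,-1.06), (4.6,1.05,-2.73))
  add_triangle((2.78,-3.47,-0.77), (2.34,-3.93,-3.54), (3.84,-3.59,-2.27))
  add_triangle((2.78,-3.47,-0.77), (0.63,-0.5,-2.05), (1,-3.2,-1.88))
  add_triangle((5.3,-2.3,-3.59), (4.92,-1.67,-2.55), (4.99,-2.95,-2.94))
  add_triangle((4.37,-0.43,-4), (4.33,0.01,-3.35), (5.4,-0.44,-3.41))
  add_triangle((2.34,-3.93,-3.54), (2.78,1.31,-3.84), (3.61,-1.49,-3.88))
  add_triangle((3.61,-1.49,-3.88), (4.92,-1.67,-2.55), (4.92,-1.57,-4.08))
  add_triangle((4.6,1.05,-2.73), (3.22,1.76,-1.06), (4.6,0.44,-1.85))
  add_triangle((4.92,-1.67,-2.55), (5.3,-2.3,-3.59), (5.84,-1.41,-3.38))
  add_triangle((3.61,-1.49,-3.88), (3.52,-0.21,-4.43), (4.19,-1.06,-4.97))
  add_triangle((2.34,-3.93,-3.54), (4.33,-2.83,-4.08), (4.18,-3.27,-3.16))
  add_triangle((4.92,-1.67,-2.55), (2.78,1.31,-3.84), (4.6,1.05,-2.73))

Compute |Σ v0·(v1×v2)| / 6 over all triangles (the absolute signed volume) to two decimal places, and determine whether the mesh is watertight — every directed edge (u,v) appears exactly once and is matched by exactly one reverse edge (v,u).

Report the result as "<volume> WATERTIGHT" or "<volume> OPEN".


38.59 WATERTIGHT

Per-triangle v0·(v1×v2)/6:
  t1: +1.0297
  t2: -1.1182
  t3: +5.5156
  t4: -1.6820
  t5: +1.7114
  t6: -0.4562
  t7: -1.4965
  t8: -0.1796
  t9: +0.4514
  t10: +1.1189
  t11: +1.8374
  t12: +1.8656
  t13: -0.8308
  t14: +2.8308
  t15: +1.4539
  t16: -0.3191
  t17: -0.4991
  t18: -0.9727
  t19: +0.9090
  t20: +0.7304
  t21: +0.6663
  t22: +2.1117
  t23: -0.1172
  t24: +3.6442
  t25: +1.2004
  t26: +0.3318
  t27: +1.6665
  t28: +0.5452
  t29: -0.8676
  t30: -0.0496
  t31: +1.2646
  t32: -0.9779
  t33: -0.6890
  t34: +1.1645
  t35: +1.6785
  t36: +0.6826
  t37: -0.5214
  t38: +0.9170
  t39: +2.1618
  t40: +2.1761
  t41: -1.9088
  t42: +0.7231
  t43: +0.4460
  t44: +3.0351
  t45: -0.4968
  t46: +1.0895
  t47: +0.5407
  t48: -0.0885
  t49: +1.8674
  t50: +4.4982
Σ = +38.5944 → |volume| = 38.59

Directed edges: 150 total, each appears once with its reverse present → watertight.


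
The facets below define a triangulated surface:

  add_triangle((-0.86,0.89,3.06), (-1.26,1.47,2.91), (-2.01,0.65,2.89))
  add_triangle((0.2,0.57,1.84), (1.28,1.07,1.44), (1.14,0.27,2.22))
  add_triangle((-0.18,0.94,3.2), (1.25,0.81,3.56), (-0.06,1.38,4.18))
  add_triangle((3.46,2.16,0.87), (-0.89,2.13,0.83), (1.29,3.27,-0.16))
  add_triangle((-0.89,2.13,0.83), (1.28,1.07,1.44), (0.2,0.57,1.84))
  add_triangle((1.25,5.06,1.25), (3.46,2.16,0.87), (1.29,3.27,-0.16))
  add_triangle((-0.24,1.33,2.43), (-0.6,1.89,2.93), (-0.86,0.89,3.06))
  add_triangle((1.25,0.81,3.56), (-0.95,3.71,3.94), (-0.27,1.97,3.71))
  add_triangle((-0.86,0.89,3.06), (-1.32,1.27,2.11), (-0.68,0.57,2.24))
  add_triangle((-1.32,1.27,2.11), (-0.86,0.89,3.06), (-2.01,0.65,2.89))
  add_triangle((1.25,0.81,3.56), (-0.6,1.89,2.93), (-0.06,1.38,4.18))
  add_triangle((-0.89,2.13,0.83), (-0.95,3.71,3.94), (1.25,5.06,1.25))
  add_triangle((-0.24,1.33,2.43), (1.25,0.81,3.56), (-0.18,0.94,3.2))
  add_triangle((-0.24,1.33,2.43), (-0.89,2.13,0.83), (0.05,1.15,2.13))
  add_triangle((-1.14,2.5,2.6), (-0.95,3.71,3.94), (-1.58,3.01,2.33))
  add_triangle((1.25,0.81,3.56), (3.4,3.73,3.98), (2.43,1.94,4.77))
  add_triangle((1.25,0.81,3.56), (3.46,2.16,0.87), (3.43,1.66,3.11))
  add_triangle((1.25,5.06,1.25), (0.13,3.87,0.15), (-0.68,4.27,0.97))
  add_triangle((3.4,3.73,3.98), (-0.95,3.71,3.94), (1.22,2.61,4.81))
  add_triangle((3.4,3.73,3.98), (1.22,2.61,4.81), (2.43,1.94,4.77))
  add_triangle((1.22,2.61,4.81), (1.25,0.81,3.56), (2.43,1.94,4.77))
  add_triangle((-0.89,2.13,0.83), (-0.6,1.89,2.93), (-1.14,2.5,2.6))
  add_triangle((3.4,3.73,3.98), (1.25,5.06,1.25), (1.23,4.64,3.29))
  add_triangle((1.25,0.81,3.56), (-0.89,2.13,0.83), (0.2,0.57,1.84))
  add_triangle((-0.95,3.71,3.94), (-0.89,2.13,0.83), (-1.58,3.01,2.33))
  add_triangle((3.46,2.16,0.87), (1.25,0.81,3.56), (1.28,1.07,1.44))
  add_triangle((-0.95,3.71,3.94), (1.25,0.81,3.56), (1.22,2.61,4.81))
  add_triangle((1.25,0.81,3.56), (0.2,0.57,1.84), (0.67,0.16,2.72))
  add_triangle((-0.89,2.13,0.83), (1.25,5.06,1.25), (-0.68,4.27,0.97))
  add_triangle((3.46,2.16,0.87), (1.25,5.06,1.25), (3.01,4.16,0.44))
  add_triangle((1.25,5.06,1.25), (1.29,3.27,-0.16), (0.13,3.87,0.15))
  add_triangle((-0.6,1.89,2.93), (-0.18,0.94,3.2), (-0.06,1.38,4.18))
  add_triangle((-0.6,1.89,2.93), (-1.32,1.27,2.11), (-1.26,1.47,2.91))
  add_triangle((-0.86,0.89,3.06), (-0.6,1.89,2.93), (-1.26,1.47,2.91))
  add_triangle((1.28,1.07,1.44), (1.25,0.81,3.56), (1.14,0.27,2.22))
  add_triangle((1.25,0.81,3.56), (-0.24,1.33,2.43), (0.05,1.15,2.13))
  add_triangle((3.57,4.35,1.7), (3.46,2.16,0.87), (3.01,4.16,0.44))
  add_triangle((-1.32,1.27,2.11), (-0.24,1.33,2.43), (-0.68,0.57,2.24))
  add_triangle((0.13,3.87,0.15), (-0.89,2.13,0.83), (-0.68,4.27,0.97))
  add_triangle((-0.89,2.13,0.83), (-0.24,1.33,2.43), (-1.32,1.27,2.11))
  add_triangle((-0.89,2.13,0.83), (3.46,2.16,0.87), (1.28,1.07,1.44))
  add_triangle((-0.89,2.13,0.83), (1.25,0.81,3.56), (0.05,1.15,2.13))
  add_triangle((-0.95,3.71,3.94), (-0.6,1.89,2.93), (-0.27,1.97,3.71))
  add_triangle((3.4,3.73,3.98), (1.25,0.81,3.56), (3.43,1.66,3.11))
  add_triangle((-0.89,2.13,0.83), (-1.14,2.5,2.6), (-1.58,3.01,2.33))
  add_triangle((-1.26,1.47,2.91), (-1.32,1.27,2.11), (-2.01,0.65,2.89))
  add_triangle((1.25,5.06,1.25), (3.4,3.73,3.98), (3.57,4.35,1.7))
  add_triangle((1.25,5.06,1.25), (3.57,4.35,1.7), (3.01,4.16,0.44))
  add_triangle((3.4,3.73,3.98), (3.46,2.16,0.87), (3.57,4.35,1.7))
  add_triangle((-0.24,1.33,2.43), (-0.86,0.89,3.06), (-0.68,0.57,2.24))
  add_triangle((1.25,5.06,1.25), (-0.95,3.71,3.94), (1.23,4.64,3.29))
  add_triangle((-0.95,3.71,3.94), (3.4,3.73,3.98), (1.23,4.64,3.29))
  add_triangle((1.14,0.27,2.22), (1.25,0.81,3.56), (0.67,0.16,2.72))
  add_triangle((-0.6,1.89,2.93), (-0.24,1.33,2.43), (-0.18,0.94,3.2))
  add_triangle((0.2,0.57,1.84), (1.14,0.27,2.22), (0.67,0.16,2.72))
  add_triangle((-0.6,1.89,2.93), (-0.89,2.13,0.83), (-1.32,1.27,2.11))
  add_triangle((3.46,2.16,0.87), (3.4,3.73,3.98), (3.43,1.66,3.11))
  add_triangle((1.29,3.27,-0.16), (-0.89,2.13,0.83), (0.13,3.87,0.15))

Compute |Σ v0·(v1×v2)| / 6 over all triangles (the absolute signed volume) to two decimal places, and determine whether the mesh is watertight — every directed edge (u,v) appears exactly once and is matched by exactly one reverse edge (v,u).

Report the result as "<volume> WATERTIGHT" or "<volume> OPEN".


Per-triangle v0·(v1×v2)/6:
  t1: +0.4239
  t2: -0.3159
  t3: +0.1397
  t4: -2.2479
  t5: -0.8328
  t6: +2.5253
  t7: +0.1634
  t8: +1.0666
  t9: +0.0471
  t10: -0.4716
  t11: +0.6944
  t12: +3.1328
  t13: -0.4636
  t14: -0.1715
  t15: +0.2403
  t16: -0.2500
  t17: -0.9392
  t18: +1.1202
  t19: +5.4668
  t20: +2.7785
  t21: +0.9168
  t22: -0.1838
  t23: +4.2649
  t24: +0.4077
  t25: +0.5319
  t26: -0.4880
  t27: +1.3156
  t28: +0.1470
  t29: +0.5458
  t30: -2.0127
  t31: +1.0020
  t32: +0.1314
  t33: +0.1470
  t34: +0.3051
  t35: +0.2668
  t36: -0.1098
  t37: +1.4429
  t38: -0.3167
  t39: +0.1020
  t40: -0.7167
  t41: -1.5670
  t42: -0.3374
  t43: +0.2499
  t44: +2.7865
  t45: -0.1468
  t46: +0.2347
  t47: +5.1293
  t48: +2.2822
  t49: +3.0792
  t50: +0.0024
  t51: +3.5880
  t52: +4.4381
  t53: +0.1379
  t54: -0.0863
  t55: -0.1402
  t56: +0.7234
  t57: +2.9507
  t58: -0.3911
Σ = +42.7393 → |volume| = 42.74

Directed edges: 174 total; 6 unmatched, e.g. (-0.27,1.97,3.71)→(1.25,0.81,3.56) → open.

42.74 OPEN
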